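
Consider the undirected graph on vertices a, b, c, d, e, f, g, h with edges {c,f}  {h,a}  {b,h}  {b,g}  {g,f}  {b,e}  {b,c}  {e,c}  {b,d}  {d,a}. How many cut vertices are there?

1

Removing b increases the component count from 1 to 2, so b is a cut vertex.
By contrast removing a leaves 1 component; it is not a cut vertex. No other vertex is a cut vertex either.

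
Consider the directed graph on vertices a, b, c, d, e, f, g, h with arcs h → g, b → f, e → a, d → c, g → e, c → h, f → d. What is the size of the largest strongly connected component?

1

{a} is an SCC by itself.
{b} is an SCC by itself.
{c} is an SCC by itself.
{g} is an SCC by itself.
{d} is an SCC by itself.
(and 3 more singleton SCCs)
The largest has 1 vertex.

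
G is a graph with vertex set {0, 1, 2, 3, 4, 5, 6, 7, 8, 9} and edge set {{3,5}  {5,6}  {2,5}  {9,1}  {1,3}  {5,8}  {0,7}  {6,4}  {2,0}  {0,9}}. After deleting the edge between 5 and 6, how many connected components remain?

2

Before removal there is 1 component.
5—6 is a bridge — removing it separates 5's side from 6's side.
After removal: 2 components.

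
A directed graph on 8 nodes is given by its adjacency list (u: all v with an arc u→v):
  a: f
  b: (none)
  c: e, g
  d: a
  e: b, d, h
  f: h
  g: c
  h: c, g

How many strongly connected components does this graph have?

2

{a, c, d, e, f, g, h} are all mutually reachable — one SCC of size 7.
{b} is an SCC by itself.
That gives 2 strongly connected components.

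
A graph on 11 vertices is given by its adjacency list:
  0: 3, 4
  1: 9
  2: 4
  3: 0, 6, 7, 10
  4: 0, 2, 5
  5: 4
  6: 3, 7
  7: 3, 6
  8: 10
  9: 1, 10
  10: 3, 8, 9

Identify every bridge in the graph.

The edges on the cycle 6-3-7-6 are not bridges since each lies on that cycle.
But removing 3-0 disconnects 3 from 0; removing 8-10 disconnects 8 from 10; removing 0-4 disconnects 0 from 4; removing 9-10 disconnects 9 from 10 — these are bridges.
In total 8 edges are bridges.

0-3, 0-4, 1-9, 10-3, 10-8, 10-9, 2-4, 4-5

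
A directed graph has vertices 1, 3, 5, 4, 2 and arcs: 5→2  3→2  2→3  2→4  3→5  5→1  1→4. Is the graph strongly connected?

There is no directed path from 1 to 3, so the graph is not strongly connected.

No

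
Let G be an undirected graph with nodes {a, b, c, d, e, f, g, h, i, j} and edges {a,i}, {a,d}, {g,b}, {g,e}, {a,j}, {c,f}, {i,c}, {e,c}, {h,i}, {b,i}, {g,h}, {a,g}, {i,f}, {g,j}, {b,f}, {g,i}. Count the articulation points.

Removing a increases the component count from 1 to 2, so a is a cut vertex.
By contrast removing g leaves 1 component; it is not a cut vertex. No other vertex is a cut vertex either.

1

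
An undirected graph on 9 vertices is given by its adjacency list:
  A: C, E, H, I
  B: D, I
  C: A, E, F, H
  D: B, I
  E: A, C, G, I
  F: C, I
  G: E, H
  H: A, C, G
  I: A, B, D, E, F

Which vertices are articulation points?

I

Removing I increases the component count from 1 to 2, so I is a cut vertex.
By contrast removing C leaves 1 component; it is not a cut vertex. No other vertex is a cut vertex either.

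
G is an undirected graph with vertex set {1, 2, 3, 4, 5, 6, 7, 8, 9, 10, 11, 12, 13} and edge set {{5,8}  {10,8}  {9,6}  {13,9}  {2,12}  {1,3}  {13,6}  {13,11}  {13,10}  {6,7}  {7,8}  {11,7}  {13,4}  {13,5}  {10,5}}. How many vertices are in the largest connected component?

9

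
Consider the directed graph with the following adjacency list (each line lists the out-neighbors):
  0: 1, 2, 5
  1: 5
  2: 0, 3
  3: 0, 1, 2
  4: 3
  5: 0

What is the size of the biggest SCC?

5

{0, 1, 2, 3, 5} are all mutually reachable — one SCC of size 5.
{4} is an SCC by itself.
The largest has 5 vertices.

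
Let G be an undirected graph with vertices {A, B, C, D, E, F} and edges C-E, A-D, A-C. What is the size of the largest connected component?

4

B is isolated — a component by itself.
F is isolated — a component by itself.
Starting from A we can reach A, C, D, E. That is one component of size 4.
The largest has 4 vertices.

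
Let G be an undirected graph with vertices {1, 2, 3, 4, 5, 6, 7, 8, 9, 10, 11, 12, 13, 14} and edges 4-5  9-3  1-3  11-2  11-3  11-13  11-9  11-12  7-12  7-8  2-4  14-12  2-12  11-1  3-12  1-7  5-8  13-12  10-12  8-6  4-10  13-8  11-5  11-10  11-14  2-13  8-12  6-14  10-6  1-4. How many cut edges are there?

0

The edges on the cycle 8-6-14-12-8 are not bridges since each lies on that cycle.
Every edge lies on some cycle, so there are no bridges.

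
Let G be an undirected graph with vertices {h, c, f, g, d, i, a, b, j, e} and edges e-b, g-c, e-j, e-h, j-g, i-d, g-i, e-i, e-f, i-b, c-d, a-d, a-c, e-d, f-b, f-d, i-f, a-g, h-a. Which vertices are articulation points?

none

Removing c, for instance, still leaves 1 component. No single vertex removal increases the component count — the graph has no articulation points.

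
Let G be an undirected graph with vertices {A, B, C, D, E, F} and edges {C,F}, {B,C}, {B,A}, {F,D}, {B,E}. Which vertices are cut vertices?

B, C, F

Removing B increases the component count from 1 to 3, so B is a cut vertex.
Removing C increases the component count from 1 to 2, so C is a cut vertex.
Removing F increases the component count from 1 to 2, so F is a cut vertex.
By contrast removing D leaves 1 component; it is not a cut vertex. No other vertex is a cut vertex either.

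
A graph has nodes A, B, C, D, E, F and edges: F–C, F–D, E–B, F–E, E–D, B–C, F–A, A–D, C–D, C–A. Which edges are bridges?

The edges on the cycle F-E-B-C-A-F are not bridges since each lies on that cycle.
Every edge lies on some cycle, so there are no bridges.

none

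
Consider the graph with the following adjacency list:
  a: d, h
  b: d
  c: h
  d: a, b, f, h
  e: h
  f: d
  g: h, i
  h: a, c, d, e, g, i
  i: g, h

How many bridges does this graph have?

The edges on the cycle d-h-a-d are not bridges since each lies on that cycle.
But removing f-d disconnects f from d; removing c-h disconnects c from h; removing b-d disconnects b from d; removing e-h disconnects e from h — these are bridges.
That makes 4 bridges.

4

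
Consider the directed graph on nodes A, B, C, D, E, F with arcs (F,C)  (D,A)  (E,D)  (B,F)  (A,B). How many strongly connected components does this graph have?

6

{D} is an SCC by itself.
{B} is an SCC by itself.
{E} is an SCC by itself.
{C} is an SCC by itself.
{F} is an SCC by itself.
(and 1 more singleton SCC)
That gives 6 strongly connected components.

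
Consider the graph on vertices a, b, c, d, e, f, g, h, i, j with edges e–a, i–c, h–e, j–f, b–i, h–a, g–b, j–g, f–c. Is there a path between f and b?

Yes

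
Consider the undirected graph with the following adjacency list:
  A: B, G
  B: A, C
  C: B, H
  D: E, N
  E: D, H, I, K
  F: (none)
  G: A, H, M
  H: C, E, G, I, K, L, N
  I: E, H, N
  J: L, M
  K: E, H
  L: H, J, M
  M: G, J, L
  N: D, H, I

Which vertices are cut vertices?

Removing H increases the component count from 2 to 3, so H is a cut vertex.
By contrast removing G leaves 2 components; it is not a cut vertex. No other vertex is a cut vertex either.

H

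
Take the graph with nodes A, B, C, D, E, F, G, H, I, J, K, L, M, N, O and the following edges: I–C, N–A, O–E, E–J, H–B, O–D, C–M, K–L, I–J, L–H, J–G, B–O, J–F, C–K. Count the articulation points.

3

Removing C increases the component count from 2 to 3, so C is a cut vertex.
Removing J increases the component count from 2 to 4, so J is a cut vertex.
Removing O increases the component count from 2 to 3, so O is a cut vertex.
By contrast removing L leaves 2 components; it is not a cut vertex. No other vertex is a cut vertex either.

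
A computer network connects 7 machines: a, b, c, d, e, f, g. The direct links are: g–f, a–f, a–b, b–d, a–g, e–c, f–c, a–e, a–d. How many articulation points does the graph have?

1

Removing a increases the component count from 1 to 2, so a is a cut vertex.
By contrast removing d leaves 1 component; it is not a cut vertex. No other vertex is a cut vertex either.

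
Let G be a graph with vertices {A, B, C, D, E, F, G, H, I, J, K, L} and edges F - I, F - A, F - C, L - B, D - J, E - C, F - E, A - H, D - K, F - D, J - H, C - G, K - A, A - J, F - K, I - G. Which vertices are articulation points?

Removing F increases the component count from 2 to 3, so F is a cut vertex.
By contrast removing L leaves 2 components; it is not a cut vertex. No other vertex is a cut vertex either.

F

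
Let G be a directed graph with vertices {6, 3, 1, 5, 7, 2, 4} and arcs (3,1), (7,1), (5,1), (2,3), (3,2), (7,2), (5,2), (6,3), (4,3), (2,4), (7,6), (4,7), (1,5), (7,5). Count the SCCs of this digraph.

1

{1, 2, 3, 4, 5, 6, 7} are all mutually reachable — one SCC of size 7.
That gives 1 strongly connected component.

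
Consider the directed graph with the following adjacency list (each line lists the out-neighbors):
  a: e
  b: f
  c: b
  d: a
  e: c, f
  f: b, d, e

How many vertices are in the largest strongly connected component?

{a, b, c, d, e, f} are all mutually reachable — one SCC of size 6.
The largest has 6 vertices.

6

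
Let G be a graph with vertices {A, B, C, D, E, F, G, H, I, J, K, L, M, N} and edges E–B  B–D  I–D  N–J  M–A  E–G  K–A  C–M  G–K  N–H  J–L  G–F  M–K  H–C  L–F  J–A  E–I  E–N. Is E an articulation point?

Yes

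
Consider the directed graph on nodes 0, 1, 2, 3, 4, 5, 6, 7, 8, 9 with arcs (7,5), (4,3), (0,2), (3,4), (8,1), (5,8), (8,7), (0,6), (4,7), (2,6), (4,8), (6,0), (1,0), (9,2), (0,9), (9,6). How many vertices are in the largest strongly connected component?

{0, 2, 6, 9} are all mutually reachable — one SCC of size 4.
{5, 7, 8} are all mutually reachable — one SCC of size 3.
{3, 4} are all mutually reachable — one SCC of size 2.
{1} is an SCC by itself.
The largest has 4 vertices.

4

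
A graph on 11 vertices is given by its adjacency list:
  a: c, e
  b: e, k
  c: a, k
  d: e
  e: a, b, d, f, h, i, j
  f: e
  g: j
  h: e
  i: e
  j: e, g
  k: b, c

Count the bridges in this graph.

6

The edges on the cycle b-k-c-a-e-b are not bridges since each lies on that cycle.
But removing h-e disconnects h from e; removing e-d disconnects e from d; removing e-j disconnects e from j; removing g-j disconnects g from j — these are bridges.
In total 6 edges are bridges.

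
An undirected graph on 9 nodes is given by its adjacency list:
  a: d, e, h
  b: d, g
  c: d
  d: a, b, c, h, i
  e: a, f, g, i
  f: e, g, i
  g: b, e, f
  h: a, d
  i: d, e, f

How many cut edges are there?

1

The edges on the cycle a-d-i-e-a are not bridges since each lies on that cycle.
But removing c-d disconnects c from d — this is a bridge.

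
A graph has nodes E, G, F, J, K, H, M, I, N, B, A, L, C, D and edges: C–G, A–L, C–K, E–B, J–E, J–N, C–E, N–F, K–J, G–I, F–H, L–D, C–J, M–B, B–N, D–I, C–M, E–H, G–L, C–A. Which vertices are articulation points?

C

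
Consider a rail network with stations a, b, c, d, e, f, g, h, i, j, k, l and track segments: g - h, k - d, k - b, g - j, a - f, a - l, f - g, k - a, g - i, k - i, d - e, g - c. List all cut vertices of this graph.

Removing a increases the component count from 1 to 2, so a is a cut vertex.
Removing d increases the component count from 1 to 2, so d is a cut vertex.
Removing g increases the component count from 1 to 4, so g is a cut vertex.
Likewise k is a cut vertex.
By contrast removing b leaves 1 component; it is not a cut vertex. No other vertex is a cut vertex either.

a, d, g, k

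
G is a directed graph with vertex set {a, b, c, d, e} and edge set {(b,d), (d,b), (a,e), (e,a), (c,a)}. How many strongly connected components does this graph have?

3

{b, d} are all mutually reachable — one SCC of size 2.
{a, e} are all mutually reachable — one SCC of size 2.
{c} is an SCC by itself.
That gives 3 strongly connected components.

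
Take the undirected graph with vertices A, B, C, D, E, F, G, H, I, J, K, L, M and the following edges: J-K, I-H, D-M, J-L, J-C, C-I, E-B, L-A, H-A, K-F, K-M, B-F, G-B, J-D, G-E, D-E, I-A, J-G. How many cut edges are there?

The edges on the cycle I-H-A-I are not bridges since each lies on that cycle.
Every edge lies on some cycle, so there are no bridges.

0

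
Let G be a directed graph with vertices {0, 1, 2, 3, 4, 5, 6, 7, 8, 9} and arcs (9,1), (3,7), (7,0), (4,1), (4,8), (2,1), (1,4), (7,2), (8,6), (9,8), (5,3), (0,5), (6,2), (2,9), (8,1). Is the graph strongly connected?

No

There is no directed path from 8 to 0, so the graph is not strongly connected.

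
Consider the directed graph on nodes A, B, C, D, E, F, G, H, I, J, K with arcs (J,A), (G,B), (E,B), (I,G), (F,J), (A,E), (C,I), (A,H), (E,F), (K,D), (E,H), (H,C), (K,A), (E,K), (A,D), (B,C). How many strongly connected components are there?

4

{A, E, F, J, K} are all mutually reachable — one SCC of size 5.
{B, C, G, I} are all mutually reachable — one SCC of size 4.
{D} is an SCC by itself.
{H} is an SCC by itself.
That gives 4 strongly connected components.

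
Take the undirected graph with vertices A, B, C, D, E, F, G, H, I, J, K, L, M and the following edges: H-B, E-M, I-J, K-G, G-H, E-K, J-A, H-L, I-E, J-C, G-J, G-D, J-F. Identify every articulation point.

E, G, H, J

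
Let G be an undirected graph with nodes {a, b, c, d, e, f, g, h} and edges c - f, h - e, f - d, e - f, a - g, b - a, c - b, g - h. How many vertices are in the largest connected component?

8

Starting from a we can reach a, b, c, d, e, f, g, h. That is one component of size 8.
The largest has 8 vertices.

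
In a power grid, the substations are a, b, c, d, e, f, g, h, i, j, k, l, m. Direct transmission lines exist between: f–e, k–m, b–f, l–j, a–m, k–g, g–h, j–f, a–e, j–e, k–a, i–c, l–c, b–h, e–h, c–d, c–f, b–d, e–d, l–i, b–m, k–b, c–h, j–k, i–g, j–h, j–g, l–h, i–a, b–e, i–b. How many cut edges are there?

0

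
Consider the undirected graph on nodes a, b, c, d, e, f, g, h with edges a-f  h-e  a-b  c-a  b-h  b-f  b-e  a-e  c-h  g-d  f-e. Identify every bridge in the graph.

d-g

The edges on the cycle b-f-e-b are not bridges since each lies on that cycle.
But removing g-d disconnects g from d — this is a bridge.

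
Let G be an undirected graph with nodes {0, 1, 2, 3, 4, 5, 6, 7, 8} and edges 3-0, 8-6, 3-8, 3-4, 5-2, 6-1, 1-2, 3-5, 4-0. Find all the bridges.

none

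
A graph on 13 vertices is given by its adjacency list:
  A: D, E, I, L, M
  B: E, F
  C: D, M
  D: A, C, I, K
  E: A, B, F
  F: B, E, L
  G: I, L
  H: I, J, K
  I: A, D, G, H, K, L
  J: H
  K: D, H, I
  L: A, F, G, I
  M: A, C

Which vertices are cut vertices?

Removing H increases the component count from 1 to 2, so H is a cut vertex.
By contrast removing F leaves 1 component; it is not a cut vertex. No other vertex is a cut vertex either.

H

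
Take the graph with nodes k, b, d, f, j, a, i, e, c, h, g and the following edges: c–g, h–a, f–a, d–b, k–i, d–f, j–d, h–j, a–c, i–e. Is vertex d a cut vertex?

Yes

Deleting d raises the number of components from 2 to 3, so d is a cut vertex.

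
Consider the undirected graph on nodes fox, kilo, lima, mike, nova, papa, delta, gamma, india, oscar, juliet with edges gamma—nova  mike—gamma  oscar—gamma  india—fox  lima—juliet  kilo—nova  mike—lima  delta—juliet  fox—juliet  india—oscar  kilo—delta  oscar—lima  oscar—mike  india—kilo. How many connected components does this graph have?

papa is isolated — a component by itself.
Starting from fox we can reach fox, kilo, lima, mike, nova, delta, gamma, india, oscar, juliet. That is one component of size 10.
Total: 2 components.

2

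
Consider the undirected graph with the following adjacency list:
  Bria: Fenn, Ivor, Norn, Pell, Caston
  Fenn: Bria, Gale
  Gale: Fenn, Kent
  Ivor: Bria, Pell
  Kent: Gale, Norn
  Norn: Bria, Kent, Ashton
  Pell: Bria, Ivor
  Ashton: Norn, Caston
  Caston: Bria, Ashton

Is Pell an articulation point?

No

Deleting Pell leaves 1 component (was 1) (its neighbors Bria, Ivor remain connected to each other), so Pell is not a cut vertex.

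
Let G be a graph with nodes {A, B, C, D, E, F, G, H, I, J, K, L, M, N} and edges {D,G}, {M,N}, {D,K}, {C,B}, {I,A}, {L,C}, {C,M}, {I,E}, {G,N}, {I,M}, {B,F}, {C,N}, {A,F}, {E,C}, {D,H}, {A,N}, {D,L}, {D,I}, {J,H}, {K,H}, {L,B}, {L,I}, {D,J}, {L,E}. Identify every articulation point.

D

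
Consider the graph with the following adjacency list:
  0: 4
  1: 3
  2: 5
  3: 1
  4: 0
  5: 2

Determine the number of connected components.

3

Starting from 0 we can reach 0, 4. That is one component of size 2.
Starting from 2 we can reach 2, 5. That is one component of size 2.
Starting from 1 we can reach 1, 3. That is one component of size 2.
Total: 3 components.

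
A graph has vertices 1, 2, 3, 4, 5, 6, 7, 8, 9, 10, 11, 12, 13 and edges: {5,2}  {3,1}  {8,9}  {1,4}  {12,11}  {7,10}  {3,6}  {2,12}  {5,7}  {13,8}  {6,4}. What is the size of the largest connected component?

6

Starting from 8 we can reach 8, 9, 13. That is one component of size 3.
Starting from 1 we can reach 1, 3, 4, 6. That is one component of size 4.
Starting from 2 we can reach 2, 5, 7, 10, 11, 12. That is one component of size 6.
The largest has 6 vertices.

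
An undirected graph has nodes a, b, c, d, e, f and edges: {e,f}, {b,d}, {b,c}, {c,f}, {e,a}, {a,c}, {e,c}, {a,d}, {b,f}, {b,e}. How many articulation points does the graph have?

Removing c, for instance, still leaves 1 component. No single vertex removal increases the component count — the graph has no articulation points.

0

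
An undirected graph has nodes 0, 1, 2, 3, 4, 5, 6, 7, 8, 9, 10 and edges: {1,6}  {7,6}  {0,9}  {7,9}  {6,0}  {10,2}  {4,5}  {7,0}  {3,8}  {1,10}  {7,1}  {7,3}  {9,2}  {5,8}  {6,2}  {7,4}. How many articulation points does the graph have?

1

Removing 7 increases the component count from 1 to 2, so 7 is a cut vertex.
By contrast removing 6 leaves 1 component; it is not a cut vertex. No other vertex is a cut vertex either.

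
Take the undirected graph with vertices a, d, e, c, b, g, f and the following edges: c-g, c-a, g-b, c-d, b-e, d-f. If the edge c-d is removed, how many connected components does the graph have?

Before removal there is 1 component.
c-d is a bridge — removing it separates c's side from d's side.
After removal: 2 components.

2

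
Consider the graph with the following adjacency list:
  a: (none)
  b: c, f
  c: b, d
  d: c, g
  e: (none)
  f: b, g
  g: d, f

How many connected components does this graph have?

a is isolated — a component by itself.
e is isolated — a component by itself.
Starting from b we can reach b, c, d, f, g. That is one component of size 5.
Total: 3 components.

3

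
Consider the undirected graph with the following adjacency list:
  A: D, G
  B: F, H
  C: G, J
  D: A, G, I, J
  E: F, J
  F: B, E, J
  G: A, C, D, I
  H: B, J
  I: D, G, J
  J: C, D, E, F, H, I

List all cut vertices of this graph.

Removing J increases the component count from 1 to 2, so J is a cut vertex.
By contrast removing F leaves 1 component; it is not a cut vertex. No other vertex is a cut vertex either.

J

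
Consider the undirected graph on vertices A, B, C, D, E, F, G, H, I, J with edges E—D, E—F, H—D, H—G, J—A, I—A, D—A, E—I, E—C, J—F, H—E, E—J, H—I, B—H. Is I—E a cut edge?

No

After removing I—E, the path I-H-E still connects them, so the edge is not a bridge.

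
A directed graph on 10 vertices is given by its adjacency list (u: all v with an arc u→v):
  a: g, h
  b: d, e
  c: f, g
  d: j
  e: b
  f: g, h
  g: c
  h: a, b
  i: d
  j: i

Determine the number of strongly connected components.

3

{a, c, f, g, h} are all mutually reachable — one SCC of size 5.
{d, i, j} are all mutually reachable — one SCC of size 3.
{b, e} are all mutually reachable — one SCC of size 2.
That gives 3 strongly connected components.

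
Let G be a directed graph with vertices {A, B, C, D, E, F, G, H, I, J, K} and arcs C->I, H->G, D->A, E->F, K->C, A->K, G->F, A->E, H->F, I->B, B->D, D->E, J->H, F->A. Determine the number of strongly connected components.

4

{A, B, C, D, E, F, I, K} are all mutually reachable — one SCC of size 8.
{J} is an SCC by itself.
{G} is an SCC by itself.
{H} is an SCC by itself.
That gives 4 strongly connected components.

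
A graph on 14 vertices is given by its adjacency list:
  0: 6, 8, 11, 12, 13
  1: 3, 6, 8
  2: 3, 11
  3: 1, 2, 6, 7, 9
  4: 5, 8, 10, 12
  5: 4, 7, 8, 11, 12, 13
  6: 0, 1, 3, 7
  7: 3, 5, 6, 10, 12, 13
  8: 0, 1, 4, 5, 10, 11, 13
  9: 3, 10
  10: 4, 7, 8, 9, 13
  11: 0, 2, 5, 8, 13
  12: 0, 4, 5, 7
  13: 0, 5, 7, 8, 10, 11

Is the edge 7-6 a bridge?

No

After removing 7-6, the path 7-3-6 still connects them, so the edge is not a bridge.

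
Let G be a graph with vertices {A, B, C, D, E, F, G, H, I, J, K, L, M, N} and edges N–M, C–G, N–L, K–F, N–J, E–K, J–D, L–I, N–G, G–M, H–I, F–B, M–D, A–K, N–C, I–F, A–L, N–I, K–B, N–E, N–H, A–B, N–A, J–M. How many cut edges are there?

0

The edges on the cycle K-F-B-K are not bridges since each lies on that cycle.
Every edge lies on some cycle, so there are no bridges.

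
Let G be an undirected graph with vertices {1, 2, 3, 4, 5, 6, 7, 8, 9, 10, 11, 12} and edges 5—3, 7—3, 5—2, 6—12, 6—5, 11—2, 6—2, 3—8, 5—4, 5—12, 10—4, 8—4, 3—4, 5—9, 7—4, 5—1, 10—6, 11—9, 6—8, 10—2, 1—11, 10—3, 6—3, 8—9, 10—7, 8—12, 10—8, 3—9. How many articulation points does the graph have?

0

Removing 9, for instance, still leaves 1 component. No single vertex removal increases the component count — the graph has no articulation points.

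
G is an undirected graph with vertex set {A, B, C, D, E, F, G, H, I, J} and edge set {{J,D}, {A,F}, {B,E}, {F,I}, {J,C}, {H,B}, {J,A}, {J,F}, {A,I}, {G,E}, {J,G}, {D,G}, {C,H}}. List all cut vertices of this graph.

J

Removing J increases the component count from 1 to 2, so J is a cut vertex.
By contrast removing H leaves 1 component; it is not a cut vertex. No other vertex is a cut vertex either.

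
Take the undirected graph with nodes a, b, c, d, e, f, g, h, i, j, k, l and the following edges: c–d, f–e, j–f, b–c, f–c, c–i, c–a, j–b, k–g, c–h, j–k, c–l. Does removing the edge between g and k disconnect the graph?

Yes

Removing g–k leaves no path between g and k: the component count goes from 1 to 2. So it is a bridge.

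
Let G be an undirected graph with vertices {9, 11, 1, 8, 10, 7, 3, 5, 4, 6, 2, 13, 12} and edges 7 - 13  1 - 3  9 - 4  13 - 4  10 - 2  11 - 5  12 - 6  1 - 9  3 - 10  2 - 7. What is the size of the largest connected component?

8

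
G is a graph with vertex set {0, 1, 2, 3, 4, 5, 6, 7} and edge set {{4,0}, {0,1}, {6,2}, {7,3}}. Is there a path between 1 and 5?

No

The component containing 1 is {0, 1, 4}, and 5 is not in it.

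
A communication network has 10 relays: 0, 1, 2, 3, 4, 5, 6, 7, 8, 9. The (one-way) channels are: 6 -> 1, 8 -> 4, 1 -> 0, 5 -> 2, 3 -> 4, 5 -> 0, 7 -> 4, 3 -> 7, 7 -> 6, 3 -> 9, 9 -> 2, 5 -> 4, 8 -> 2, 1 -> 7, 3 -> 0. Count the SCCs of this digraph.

8

{1, 6, 7} are all mutually reachable — one SCC of size 3.
{5} is an SCC by itself.
{4} is an SCC by itself.
{0} is an SCC by itself.
{2} is an SCC by itself.
(and 3 more singleton SCCs)
That gives 8 strongly connected components.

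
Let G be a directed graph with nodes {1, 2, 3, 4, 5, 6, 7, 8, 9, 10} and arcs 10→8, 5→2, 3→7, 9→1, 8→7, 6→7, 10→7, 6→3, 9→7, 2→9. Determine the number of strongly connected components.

{1} is an SCC by itself.
{9} is an SCC by itself.
{8} is an SCC by itself.
{3} is an SCC by itself.
{5} is an SCC by itself.
(and 5 more singleton SCCs)
That gives 10 strongly connected components.

10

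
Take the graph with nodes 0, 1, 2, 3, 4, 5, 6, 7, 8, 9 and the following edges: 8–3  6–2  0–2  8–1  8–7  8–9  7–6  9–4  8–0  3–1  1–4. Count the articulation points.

Removing 8 increases the component count from 2 to 3, so 8 is a cut vertex.
By contrast removing 9 leaves 2 components; it is not a cut vertex. No other vertex is a cut vertex either.

1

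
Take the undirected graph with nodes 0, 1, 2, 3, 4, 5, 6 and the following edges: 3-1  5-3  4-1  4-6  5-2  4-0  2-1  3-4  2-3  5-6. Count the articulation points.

Removing 4 increases the component count from 1 to 2, so 4 is a cut vertex.
By contrast removing 1 leaves 1 component; it is not a cut vertex. No other vertex is a cut vertex either.

1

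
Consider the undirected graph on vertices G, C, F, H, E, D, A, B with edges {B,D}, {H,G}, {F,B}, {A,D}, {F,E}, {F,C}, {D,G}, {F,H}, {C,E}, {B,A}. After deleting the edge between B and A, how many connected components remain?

1

B and A are still connected via B-D-A, so the component count stays at 1.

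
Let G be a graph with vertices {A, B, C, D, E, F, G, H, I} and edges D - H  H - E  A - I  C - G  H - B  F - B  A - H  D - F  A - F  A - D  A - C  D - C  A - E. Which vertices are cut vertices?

Removing A increases the component count from 1 to 2, so A is a cut vertex.
Removing C increases the component count from 1 to 2, so C is a cut vertex.
By contrast removing D leaves 1 component; it is not a cut vertex. No other vertex is a cut vertex either.

A, C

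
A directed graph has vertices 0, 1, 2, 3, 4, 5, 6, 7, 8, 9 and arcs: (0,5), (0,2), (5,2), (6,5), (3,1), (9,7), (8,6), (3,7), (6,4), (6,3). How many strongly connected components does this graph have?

10

{3} is an SCC by itself.
{9} is an SCC by itself.
{5} is an SCC by itself.
{1} is an SCC by itself.
{4} is an SCC by itself.
(and 5 more singleton SCCs)
That gives 10 strongly connected components.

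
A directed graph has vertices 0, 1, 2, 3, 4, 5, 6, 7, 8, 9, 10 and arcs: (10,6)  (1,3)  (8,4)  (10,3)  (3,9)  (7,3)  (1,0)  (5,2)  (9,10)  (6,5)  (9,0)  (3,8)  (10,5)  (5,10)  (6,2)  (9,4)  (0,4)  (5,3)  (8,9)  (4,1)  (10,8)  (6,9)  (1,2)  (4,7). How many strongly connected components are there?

2

{0, 1, 3, 4, 5, 6, 7, 8, 9, 10} are all mutually reachable — one SCC of size 10.
{2} is an SCC by itself.
That gives 2 strongly connected components.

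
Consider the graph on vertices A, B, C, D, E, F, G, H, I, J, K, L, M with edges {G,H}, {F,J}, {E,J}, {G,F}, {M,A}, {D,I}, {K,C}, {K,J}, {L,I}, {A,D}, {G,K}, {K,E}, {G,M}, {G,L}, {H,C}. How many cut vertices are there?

Removing G increases the component count from 2 to 3, so G is a cut vertex.
By contrast removing C leaves 2 components; it is not a cut vertex. No other vertex is a cut vertex either.

1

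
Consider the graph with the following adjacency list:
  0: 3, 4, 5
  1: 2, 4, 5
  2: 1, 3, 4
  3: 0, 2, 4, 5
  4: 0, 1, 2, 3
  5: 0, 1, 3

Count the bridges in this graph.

The edges on the cycle 3-4-2-3 are not bridges since each lies on that cycle.
Every edge lies on some cycle, so there are no bridges.

0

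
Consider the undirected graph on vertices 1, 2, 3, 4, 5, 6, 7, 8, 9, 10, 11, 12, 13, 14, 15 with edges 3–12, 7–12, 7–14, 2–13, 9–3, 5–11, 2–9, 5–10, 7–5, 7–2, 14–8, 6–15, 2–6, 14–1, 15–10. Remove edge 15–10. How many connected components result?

15 and 10 are still connected via 15-6-2-7-5-10, so the component count stays at 2.

2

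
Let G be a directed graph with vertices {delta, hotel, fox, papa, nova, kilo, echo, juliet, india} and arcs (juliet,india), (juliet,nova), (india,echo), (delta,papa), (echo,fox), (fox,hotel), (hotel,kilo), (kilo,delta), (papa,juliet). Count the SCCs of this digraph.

2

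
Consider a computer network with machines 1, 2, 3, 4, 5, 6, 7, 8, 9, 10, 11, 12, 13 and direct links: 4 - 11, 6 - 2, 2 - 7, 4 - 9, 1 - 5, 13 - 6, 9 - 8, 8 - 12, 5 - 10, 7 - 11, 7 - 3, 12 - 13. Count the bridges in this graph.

The edges on the cycle 4-9-8-12-13-6-2-7-11-4 are not bridges since each lies on that cycle.
But removing 1 - 5 disconnects 1 from 5; removing 5 - 10 disconnects 5 from 10; removing 3 - 7 disconnects 3 from 7 — these are bridges.
That makes 3 bridges.

3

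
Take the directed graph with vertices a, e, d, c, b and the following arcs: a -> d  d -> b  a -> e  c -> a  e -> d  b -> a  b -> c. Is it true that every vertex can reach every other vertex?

From b we can reach every vertex (a, b, c, d, e), and every vertex can reach b (a, b, c, d, e). So the whole graph is one strongly connected component.

Yes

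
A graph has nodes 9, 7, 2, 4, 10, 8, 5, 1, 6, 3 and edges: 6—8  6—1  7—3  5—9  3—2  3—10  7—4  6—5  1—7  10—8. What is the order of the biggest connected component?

Starting from 1 we can reach 1, 2, 3, 4, 5, 6, 7, 8, 9, 10. That is one component of size 10.
The largest has 10 vertices.

10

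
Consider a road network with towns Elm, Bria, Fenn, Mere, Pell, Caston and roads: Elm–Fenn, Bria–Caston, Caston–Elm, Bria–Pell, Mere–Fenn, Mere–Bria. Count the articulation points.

1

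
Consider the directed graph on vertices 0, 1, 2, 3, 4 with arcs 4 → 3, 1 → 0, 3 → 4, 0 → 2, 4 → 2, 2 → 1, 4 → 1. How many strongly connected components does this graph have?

2

{0, 1, 2} are all mutually reachable — one SCC of size 3.
{3, 4} are all mutually reachable — one SCC of size 2.
That gives 2 strongly connected components.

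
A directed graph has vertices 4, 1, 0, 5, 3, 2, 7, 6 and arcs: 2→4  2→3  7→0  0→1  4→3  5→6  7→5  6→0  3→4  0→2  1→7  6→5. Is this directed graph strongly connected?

There is no directed path from 4 to 5, so the graph is not strongly connected.

No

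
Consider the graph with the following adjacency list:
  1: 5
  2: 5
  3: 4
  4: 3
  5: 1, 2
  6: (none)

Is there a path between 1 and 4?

No

The component containing 1 is {1, 2, 5}, and 4 is not in it.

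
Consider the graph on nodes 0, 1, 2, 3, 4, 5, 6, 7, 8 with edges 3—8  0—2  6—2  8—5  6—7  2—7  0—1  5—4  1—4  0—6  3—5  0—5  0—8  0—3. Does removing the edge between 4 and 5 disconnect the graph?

After removing 4—5, the path 4-1-0-5 still connects them, so the edge is not a bridge.

No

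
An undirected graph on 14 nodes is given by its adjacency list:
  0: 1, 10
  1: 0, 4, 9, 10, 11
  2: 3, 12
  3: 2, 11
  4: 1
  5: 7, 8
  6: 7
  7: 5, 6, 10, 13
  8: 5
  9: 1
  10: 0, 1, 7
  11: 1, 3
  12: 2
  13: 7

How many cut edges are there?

11

The edges on the cycle 0-1-10-0 are not bridges since each lies on that cycle.
But removing 1-11 disconnects 1 from 11; removing 10-7 disconnects 10 from 7; removing 2-3 disconnects 2 from 3; removing 7-13 disconnects 7 from 13 — these are bridges.
In total 11 edges are bridges.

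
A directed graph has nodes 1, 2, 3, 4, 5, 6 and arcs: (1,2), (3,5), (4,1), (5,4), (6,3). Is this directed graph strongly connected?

No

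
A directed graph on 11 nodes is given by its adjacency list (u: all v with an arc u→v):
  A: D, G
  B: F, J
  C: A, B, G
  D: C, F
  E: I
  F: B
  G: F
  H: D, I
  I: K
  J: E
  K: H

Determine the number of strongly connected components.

1

{A, B, C, D, E, F, G, H, I, J, K} are all mutually reachable — one SCC of size 11.
That gives 1 strongly connected component.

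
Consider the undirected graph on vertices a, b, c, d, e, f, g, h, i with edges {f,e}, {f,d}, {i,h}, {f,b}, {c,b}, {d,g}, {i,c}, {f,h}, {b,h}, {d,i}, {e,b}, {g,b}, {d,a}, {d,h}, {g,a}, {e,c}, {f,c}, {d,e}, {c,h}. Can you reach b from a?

From a we can reach a, b, c, d, e, f, g, h, i, which includes b.

Yes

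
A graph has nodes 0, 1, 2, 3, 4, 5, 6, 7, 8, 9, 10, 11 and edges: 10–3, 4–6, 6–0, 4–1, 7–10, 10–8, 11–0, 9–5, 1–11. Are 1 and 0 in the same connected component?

Yes

From 1 we can reach 0, 1, 4, 6, 11, which includes 0.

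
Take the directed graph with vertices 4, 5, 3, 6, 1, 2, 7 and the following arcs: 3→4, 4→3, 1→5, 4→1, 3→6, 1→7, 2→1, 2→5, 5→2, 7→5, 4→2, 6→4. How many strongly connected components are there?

2

{1, 2, 5, 7} are all mutually reachable — one SCC of size 4.
{3, 4, 6} are all mutually reachable — one SCC of size 3.
That gives 2 strongly connected components.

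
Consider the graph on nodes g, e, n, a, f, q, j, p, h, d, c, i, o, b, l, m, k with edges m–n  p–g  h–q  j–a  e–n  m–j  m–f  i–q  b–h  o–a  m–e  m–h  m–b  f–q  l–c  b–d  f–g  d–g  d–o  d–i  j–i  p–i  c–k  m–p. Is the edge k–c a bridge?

Yes

Removing k–c leaves no path between k and c: the component count goes from 2 to 3. So it is a bridge.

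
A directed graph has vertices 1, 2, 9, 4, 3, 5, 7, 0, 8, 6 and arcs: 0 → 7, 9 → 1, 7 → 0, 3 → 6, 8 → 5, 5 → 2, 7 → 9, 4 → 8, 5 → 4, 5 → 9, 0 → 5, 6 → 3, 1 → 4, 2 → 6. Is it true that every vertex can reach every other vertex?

There is no directed path from 8 to 0, so the graph is not strongly connected.

No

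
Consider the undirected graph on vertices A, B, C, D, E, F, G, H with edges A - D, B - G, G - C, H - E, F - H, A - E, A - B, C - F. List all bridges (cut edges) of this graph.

A-D

The edges on the cycle A-B-G-C-F-H-E-A are not bridges since each lies on that cycle.
But removing A - D disconnects A from D — this is a bridge.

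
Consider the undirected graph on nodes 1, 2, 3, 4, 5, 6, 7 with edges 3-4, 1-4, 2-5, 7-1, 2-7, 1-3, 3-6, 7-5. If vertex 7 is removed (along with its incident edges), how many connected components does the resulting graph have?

2

With 7 gone, the remaining components are: {2, 5}; {1, 3, 4, 6}.
That is 2 components.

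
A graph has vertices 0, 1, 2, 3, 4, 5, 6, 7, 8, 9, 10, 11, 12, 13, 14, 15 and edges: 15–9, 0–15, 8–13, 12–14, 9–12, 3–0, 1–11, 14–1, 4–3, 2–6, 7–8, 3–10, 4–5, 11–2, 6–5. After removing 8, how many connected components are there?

3

With 8 gone, the remaining components are: {13}; {7}; {0, 1, 2, 3, 4, 5, 6, 9, 10, 11, 12, 14, 15}.
That is 3 components.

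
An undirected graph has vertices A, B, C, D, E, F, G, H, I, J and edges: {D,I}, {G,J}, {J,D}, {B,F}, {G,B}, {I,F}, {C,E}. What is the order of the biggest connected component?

6

A is isolated — a component by itself.
H is isolated — a component by itself.
Starting from C we can reach C, E. That is one component of size 2.
Starting from B we can reach B, D, F, G, I, J. That is one component of size 6.
The largest has 6 vertices.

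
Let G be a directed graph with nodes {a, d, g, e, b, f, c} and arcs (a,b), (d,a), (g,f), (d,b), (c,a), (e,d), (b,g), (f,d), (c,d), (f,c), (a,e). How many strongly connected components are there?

{a, b, c, d, e, f, g} are all mutually reachable — one SCC of size 7.
That gives 1 strongly connected component.

1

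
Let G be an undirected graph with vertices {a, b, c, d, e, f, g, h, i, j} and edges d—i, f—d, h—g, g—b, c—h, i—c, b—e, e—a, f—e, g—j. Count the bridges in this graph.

2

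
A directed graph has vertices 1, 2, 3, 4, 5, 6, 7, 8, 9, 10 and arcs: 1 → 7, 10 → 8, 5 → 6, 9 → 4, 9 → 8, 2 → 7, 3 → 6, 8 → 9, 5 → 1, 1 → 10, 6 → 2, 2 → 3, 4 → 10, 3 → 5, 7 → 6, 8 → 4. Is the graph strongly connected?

No

There is no directed path from 9 to 3, so the graph is not strongly connected.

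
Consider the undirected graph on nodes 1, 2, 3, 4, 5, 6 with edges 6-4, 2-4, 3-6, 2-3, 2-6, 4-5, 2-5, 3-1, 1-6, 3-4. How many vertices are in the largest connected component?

6

Starting from 1 we can reach 1, 2, 3, 4, 5, 6. That is one component of size 6.
The largest has 6 vertices.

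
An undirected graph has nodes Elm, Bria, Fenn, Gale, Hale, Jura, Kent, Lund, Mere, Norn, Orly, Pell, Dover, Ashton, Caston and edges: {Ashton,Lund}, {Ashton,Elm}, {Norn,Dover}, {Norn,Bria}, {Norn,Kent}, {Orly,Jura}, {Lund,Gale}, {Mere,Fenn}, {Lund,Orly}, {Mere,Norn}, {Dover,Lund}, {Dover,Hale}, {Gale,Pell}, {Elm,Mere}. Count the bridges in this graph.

8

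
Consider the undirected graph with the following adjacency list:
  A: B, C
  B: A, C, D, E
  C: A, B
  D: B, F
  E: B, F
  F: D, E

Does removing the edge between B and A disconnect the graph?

No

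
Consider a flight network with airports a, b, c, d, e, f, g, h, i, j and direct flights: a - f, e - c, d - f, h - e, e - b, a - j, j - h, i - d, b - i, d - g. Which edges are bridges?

The edges on the cycle a-j-h-e-b-i-d-f-a are not bridges since each lies on that cycle.
But removing g - d disconnects g from d; removing c - e disconnects c from e — these are bridges.

c-e, d-g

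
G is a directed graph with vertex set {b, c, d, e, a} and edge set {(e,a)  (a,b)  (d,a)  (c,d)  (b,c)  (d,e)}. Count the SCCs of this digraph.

1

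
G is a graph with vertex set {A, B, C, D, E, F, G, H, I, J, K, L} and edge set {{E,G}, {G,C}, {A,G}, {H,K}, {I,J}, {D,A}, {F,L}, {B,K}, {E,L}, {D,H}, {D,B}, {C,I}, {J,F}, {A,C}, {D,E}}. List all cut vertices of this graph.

D

Removing D increases the component count from 1 to 2, so D is a cut vertex.
By contrast removing B leaves 1 component; it is not a cut vertex. No other vertex is a cut vertex either.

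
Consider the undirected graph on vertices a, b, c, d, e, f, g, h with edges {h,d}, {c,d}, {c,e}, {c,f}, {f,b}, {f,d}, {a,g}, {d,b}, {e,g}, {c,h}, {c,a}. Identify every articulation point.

c

Removing c increases the component count from 1 to 2, so c is a cut vertex.
By contrast removing d leaves 1 component; it is not a cut vertex. No other vertex is a cut vertex either.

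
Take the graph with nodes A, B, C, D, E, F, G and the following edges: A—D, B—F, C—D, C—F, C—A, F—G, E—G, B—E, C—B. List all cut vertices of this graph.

C

Removing C increases the component count from 1 to 2, so C is a cut vertex.
By contrast removing F leaves 1 component; it is not a cut vertex. No other vertex is a cut vertex either.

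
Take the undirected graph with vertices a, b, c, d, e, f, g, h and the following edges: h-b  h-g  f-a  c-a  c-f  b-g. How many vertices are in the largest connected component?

d is isolated — a component by itself.
e is isolated — a component by itself.
Starting from a we can reach a, c, f. That is one component of size 3.
Starting from b we can reach b, g, h. That is one component of size 3.
The largest has 3 vertices.

3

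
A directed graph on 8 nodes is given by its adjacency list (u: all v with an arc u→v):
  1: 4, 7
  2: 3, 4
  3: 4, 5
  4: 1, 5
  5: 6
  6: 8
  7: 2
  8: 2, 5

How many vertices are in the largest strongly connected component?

8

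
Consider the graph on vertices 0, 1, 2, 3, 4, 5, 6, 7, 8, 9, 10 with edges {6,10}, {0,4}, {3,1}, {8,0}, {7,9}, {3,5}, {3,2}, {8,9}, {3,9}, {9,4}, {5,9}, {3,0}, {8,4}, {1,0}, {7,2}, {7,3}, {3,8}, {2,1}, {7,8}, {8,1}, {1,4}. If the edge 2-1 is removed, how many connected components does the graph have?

2 and 1 are still connected via 2-3-1, so the component count stays at 2.

2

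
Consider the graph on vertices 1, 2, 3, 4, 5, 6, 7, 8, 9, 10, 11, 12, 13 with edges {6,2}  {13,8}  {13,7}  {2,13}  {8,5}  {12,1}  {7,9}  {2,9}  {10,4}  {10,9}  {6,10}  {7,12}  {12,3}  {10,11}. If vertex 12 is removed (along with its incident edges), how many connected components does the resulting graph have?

3

With 12 gone, the remaining components are: {1}; {3}; {2, 4, 5, 6, 7, 8, 9, 10, 11, 13}.
That is 3 components.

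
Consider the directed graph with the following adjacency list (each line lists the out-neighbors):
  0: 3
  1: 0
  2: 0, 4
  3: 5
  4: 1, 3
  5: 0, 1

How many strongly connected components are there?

{0, 1, 3, 5} are all mutually reachable — one SCC of size 4.
{2} is an SCC by itself.
{4} is an SCC by itself.
That gives 3 strongly connected components.

3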